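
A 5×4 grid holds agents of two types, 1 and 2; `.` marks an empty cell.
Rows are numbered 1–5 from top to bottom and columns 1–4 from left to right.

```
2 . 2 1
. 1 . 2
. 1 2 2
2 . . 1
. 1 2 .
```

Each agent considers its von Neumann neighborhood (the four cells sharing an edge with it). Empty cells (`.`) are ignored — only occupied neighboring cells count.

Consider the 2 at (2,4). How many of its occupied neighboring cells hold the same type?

Occupied neighbors of (2,4): (1,4)=1, (3,4)=2.
Same type (2): 1 of 2.

1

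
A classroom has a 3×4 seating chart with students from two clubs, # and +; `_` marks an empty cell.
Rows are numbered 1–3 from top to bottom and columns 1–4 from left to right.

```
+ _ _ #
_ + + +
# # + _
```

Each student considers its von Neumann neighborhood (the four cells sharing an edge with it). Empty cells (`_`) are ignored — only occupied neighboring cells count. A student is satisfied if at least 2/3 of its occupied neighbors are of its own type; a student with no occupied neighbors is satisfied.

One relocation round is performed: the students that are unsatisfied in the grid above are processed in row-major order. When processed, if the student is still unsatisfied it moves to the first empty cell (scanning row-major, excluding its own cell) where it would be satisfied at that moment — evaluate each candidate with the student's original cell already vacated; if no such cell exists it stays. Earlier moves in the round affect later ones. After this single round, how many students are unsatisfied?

Initially unsatisfied (in order): (1,4), (2,2), (2,4), (3,2), (3,3).
  (1,4): no empty cell satisfies it; stays.
  (2,2) → (1,2).
  (2,4) → (1,3).
  (3,2): no empty cell satisfies it; stays.
  (3,3) → (2,2).
Resulting grid:
+ + + #
_ + + _
# # _ _
Unsatisfied now: (1,4), (3,2).

2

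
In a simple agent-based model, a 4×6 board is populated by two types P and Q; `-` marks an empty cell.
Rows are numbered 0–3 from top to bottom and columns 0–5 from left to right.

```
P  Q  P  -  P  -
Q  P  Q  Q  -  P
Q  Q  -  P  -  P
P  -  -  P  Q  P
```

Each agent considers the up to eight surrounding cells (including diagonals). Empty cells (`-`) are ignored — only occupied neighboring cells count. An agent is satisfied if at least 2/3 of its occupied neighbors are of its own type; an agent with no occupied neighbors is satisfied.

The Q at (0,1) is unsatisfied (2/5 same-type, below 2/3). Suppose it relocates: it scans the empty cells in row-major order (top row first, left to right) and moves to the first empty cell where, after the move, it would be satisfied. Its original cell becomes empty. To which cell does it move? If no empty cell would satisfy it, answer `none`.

(3,1)

Vacating (0,1). Empty cells in order:
  (0,3): 2/4 same-type → still unsatisfied.
  (0,5): 0/2 same-type → still unsatisfied.
  (1,4): 1/5 same-type → still unsatisfied.
  (2,2): 3/6 same-type → still unsatisfied.
  (2,4): 2/7 same-type → still unsatisfied.
  (3,1): 2/3 same-type → satisfied — stop here.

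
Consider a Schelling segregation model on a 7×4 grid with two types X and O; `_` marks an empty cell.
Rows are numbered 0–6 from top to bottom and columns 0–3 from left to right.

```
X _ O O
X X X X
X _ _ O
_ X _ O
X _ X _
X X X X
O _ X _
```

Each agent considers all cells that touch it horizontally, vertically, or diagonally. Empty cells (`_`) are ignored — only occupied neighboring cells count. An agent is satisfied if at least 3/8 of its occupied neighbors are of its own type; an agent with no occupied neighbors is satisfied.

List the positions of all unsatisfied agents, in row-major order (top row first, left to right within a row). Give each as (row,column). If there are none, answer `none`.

(0,2), (0,3), (1,3), (2,3), (6,0)

(0,0)X 2/2 ✓
(0,2)O 1/4 ✗
(0,3)O 1/3 ✗
(1,0)X 3/3 ✓
(1,1)X 4/5 ✓
(1,2)X 2/5 ✓
(1,3)X 1/4 ✗
(2,0)X 3/3 ✓
(2,3)O 1/3 ✗
(3,1)X 3/3 ✓
(3,3)O 1/2 ✓
(4,0)X 3/3 ✓
(4,2)X 4/5 ✓
(5,0)X 2/3 ✓
(5,1)X 5/6 ✓
(5,2)X 4/4 ✓
(5,3)X 3/3 ✓
(6,0)O 0/2 ✗
(6,2)X 3/3 ✓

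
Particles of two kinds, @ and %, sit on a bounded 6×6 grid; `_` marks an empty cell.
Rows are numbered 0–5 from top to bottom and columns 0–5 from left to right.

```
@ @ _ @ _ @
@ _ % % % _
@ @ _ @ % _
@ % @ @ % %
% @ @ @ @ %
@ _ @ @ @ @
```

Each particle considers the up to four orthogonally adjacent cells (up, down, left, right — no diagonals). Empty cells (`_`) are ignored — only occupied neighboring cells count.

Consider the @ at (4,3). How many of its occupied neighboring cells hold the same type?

Occupied neighbors of (4,3): (3,3)=@, (5,3)=@, (4,2)=@, (4,4)=@.
Same type (@): 4 of 4.

4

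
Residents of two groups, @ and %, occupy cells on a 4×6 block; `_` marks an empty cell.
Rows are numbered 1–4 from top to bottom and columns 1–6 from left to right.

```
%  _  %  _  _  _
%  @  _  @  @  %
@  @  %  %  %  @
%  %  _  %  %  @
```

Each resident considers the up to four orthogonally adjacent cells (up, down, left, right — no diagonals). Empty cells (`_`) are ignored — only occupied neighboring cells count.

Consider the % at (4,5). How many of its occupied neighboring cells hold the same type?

2

Occupied neighbors of (4,5): (3,5)=%, (4,4)=%, (4,6)=@.
Same type (%): 2 of 3.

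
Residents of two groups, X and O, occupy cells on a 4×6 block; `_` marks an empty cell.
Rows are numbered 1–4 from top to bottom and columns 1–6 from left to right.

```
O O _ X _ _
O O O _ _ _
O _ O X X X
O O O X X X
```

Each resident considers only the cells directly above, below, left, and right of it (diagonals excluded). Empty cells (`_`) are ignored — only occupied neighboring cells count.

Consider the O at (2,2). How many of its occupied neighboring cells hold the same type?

3

Occupied neighbors of (2,2): (1,2)=O, (2,1)=O, (2,3)=O.
Same type (O): 3 of 3.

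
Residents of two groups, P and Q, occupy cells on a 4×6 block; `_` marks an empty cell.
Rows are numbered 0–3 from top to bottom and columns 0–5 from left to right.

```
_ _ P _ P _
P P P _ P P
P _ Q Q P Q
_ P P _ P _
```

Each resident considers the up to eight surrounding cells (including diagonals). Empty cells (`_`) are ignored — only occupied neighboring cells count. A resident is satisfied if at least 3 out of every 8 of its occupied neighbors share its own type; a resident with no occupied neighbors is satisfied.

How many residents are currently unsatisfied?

5

Row 0: (0,2)P 2/2 ✓ · (0,4)P 2/2 ✓
Row 1: (1,0)P 2/2 ✓ · (1,1)P 4/5 ✓ · (1,2)P 2/4 ✓ · (1,4)P 3/5 ✓ · (1,5)P 3/4 ✓
Row 2: (2,0)P 3/3 ✓ · (2,2)Q 1/5 ✗ · (2,3)Q 1/6 ✗ · (2,4)P 3/5 ✓ · (2,5)Q 0/4 ✗
Row 3: (3,1)P 2/3 ✓ · (3,2)P 1/3 ✗ · (3,4)P 1/3 ✗
Unsatisfied: (2,2), (2,3), (2,5), (3,2), (3,4) — 5 in total.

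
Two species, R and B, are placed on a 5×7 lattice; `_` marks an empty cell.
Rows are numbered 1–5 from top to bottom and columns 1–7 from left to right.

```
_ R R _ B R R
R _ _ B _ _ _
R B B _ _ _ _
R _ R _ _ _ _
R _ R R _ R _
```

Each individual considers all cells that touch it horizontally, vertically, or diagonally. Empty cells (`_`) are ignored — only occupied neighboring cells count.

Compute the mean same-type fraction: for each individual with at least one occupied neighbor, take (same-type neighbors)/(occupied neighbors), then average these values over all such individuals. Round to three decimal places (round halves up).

0.702

(1,2)R 2/2
(1,3)R 1/2
(1,5)B 1/2
(1,6)R 1/2
(1,7)R 1/1
(2,1)R 2/3
(2,4)B 2/3
(3,1)R 2/3
(3,2)B 1/5
(3,3)B 2/3
(4,1)R 2/3
(4,3)R 2/4
(5,1)R 1/1
(5,3)R 2/2
(5,4)R 2/2
(5,6)R — no occupied neighbors
Sum over 15 individuals: 2/2 + 1/2 + 1/2 + 1/2 + 1/1 + 2/3 + 2/3 + 2/3 + 1/5 + 2/3 + 2/3 + 2/4 + 1/1 + 2/2 + 2/2 = 158/15; mean = 158/15 ÷ 15 = 158/225 = 0.702222… → 0.702.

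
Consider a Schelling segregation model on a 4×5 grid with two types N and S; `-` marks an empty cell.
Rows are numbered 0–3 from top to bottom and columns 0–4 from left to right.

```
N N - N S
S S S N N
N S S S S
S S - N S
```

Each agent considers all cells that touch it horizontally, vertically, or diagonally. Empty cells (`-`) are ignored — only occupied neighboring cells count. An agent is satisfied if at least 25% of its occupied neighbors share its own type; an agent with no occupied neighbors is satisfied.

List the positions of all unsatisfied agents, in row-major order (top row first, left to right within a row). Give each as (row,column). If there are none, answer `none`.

(0,0)N 1/3 satisfied
(0,1)N 1/4 satisfied
(0,3)N 2/4 satisfied
(0,4)S 0/3 not
(1,0)S 2/5 satisfied
(1,1)S 4/7 satisfied
(1,2)S 4/7 satisfied
(1,3)N 2/7 satisfied
(1,4)N 2/5 satisfied
(2,0)N 0/5 not
(2,1)S 6/7 satisfied
(2,2)S 5/7 satisfied
(2,3)S 4/7 satisfied
(2,4)S 2/5 satisfied
(3,0)S 2/3 satisfied
(3,1)S 3/4 satisfied
(3,3)N 0/4 not
(3,4)S 2/3 satisfied

(0,4), (2,0), (3,3)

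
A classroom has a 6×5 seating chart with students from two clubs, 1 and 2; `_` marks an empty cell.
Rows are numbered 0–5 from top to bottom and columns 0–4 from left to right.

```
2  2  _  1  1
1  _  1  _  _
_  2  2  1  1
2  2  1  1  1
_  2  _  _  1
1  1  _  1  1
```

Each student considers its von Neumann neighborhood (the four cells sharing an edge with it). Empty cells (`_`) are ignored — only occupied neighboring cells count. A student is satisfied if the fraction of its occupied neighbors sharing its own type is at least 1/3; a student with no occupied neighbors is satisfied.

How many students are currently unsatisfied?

(0,0)2 1/2 satisfied
(0,1)2 1/1 satisfied
(0,3)1 1/1 satisfied
(0,4)1 1/1 satisfied
(1,0)1 0/1 not
(1,2)1 0/1 not
(2,1)2 2/2 satisfied
(2,2)2 1/4 not
(2,3)1 2/3 satisfied
(2,4)1 2/2 satisfied
(3,0)2 1/1 satisfied
(3,1)2 3/4 satisfied
(3,2)1 1/3 satisfied
(3,3)1 3/3 satisfied
(3,4)1 3/3 satisfied
(4,1)2 1/2 satisfied
(4,4)1 2/2 satisfied
(5,0)1 1/1 satisfied
(5,1)1 1/2 satisfied
(5,3)1 1/1 satisfied
(5,4)1 2/2 satisfied
Unsatisfied: (1,0), (1,2), (2,2) — 3 in total.

3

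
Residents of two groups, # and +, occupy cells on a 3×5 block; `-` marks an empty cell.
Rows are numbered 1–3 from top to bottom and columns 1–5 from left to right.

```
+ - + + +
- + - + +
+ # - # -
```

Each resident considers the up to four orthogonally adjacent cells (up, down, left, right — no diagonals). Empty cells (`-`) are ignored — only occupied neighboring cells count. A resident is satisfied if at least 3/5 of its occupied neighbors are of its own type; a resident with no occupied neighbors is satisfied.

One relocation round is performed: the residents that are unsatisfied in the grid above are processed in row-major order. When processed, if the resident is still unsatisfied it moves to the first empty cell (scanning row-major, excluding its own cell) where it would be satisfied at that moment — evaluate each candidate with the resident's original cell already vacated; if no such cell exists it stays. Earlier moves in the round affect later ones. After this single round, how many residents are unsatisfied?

0

Initially unsatisfied (in order): (2,2), (3,1), (3,2), (3,4).
  (2,2) → (1,2).
  (3,1) → (2,1).
  (3,2): now satisfied by earlier moves; stays.
  (3,4) → (3,3).
Resulting grid:
+ + + + +
+ - - + +
- # # - -
All satisfied now.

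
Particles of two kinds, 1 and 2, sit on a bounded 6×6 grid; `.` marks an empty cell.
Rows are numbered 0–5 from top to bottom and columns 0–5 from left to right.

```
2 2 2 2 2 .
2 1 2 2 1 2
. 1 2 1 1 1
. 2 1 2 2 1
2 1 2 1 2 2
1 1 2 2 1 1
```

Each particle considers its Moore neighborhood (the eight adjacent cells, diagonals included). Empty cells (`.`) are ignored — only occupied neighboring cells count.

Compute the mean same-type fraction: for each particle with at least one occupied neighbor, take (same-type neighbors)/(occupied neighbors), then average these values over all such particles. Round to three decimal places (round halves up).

0.488

Row 0: (0,0)2 2/3 · (0,1)2 4/5 · (0,2)2 4/5 · (0,3)2 4/5 · (0,4)2 3/4
Row 1: (1,0)2 2/4 · (1,1)1 1/7 · (1,2)2 5/8 · (1,3)2 5/8 · (1,4)1 3/7 · (1,5)2 1/4
Row 2: (2,1)1 2/6 · (2,2)2 4/8 · (2,3)1 3/8 · (2,4)1 4/8 · (2,5)1 3/5
Row 3: (3,1)2 3/6 · (3,2)1 4/8 · (3,3)2 4/8 · (3,4)2 3/8 · (3,5)1 2/5
Row 4: (4,0)2 1/4 · (4,1)1 3/7 · (4,2)2 4/8 · (4,3)1 2/8 · (4,4)2 4/8 · (4,5)2 2/5
Row 5: (5,0)1 2/3 · (5,1)1 2/5 · (5,2)2 2/5 · (5,3)2 3/5 · (5,4)1 2/5 · (5,5)1 1/3
Sum over 33 particles: 2/3 + 4/5 + 4/5 + 4/5 + 3/4 + 2/4 + 1/7 + 5/8 + 5/8 + 3/7 + 1/4 + 2/6 + 4/8 + 3/8 + 4/8 + 3/5 + 3/6 + 4/8 + 4/8 + 3/8 + 2/5 + 1/4 + 3/7 + 4/8 + 2/8 + 4/8 + 2/5 + 2/3 + 2/5 + 2/5 + 3/5 + 2/5 + 1/3 = 161/10; mean = 161/10 ÷ 33 = 161/330 = 0.487878… → 0.488.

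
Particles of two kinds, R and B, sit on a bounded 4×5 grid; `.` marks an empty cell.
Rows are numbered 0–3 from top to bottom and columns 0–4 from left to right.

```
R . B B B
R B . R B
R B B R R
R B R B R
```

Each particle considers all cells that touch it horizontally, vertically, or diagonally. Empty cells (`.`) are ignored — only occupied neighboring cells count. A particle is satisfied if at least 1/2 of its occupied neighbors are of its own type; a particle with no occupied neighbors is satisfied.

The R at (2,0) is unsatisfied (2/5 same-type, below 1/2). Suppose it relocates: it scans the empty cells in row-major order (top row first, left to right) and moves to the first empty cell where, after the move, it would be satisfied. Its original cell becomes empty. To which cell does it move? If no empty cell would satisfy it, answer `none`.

(0,1)

Vacating (2,0). Empty cells in order:
  (0,1): 2/4 same-type → satisfied — stop here.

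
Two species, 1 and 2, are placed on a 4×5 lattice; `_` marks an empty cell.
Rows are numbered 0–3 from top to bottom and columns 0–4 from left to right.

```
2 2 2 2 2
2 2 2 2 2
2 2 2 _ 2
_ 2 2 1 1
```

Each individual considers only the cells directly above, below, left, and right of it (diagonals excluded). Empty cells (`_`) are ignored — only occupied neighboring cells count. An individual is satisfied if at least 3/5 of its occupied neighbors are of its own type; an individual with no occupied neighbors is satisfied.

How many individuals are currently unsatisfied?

3

(0,0)2 2/2 ok
(0,1)2 3/3 ok
(0,2)2 3/3 ok
(0,3)2 3/3 ok
(0,4)2 2/2 ok
(1,0)2 3/3 ok
(1,1)2 4/4 ok
(1,2)2 4/4 ok
(1,3)2 3/3 ok
(1,4)2 3/3 ok
(2,0)2 2/2 ok
(2,1)2 4/4 ok
(2,2)2 3/3 ok
(2,4)2 1/2 unhappy
(3,1)2 2/2 ok
(3,2)2 2/3 ok
(3,3)1 1/2 unhappy
(3,4)1 1/2 unhappy
Unsatisfied: (2,4), (3,3), (3,4) — 3 in total.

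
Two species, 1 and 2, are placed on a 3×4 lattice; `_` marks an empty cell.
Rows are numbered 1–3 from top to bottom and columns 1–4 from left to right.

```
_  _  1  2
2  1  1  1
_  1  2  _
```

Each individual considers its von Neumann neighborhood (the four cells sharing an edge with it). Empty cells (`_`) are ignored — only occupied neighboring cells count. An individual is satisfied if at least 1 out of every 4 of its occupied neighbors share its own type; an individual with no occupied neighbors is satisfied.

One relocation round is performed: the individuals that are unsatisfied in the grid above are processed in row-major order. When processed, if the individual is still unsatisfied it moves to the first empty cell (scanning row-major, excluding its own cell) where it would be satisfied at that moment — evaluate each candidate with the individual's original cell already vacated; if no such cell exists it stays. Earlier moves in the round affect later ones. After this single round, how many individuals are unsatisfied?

Initially unsatisfied (in order): (1,4), (2,1), (3,3).
  (1,4) → (1,1).
  (2,1): now satisfied by earlier moves; stays.
  (3,3) → (1,2).
Resulting grid:
2 2 1 _
2 1 1 1
_ 1 _ _
All satisfied now.

0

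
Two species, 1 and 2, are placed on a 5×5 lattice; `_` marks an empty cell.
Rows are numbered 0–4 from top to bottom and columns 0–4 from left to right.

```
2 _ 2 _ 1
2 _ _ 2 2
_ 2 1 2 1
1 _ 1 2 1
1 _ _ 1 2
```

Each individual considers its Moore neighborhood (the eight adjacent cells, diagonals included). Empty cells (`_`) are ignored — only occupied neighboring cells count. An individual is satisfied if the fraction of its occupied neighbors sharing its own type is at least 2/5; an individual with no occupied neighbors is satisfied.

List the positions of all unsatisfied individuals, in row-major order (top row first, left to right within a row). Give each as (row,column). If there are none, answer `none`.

(0,0)2 1/1 satisfied
(0,2)2 1/1 satisfied
(0,4)1 0/2 not
(1,0)2 2/2 satisfied
(1,3)2 3/6 satisfied
(1,4)2 2/4 satisfied
(2,1)2 1/4 not
(2,2)1 1/5 not
(2,3)2 3/7 satisfied
(2,4)1 1/5 not
(3,0)1 1/2 satisfied
(3,2)1 2/5 satisfied
(3,3)2 2/7 not
(3,4)1 2/5 satisfied
(4,0)1 1/1 satisfied
(4,3)1 2/4 satisfied
(4,4)2 1/3 not

(0,4), (2,1), (2,2), (2,4), (3,3), (4,4)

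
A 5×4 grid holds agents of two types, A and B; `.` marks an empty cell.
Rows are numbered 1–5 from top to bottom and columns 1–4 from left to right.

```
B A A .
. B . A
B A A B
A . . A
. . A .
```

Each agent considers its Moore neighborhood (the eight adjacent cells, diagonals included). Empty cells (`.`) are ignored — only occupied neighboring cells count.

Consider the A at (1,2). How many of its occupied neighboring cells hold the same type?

Occupied neighbors of (1,2): (1,1)=B, (1,3)=A, (2,2)=B.
Same type (A): 1 of 3.

1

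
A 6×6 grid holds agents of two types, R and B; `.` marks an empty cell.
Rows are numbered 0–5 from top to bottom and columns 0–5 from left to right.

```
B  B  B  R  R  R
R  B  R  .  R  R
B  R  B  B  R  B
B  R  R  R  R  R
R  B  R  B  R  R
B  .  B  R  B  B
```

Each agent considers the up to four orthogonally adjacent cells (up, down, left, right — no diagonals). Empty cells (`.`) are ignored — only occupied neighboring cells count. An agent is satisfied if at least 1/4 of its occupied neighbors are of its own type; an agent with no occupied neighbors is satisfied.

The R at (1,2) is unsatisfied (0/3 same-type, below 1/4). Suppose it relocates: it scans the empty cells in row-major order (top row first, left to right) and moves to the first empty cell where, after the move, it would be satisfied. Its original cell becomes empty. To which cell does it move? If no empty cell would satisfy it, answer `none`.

(1,3)

Vacating (1,2). Empty cells in order:
  (1,3): 2/3 same-type → satisfied — stop here.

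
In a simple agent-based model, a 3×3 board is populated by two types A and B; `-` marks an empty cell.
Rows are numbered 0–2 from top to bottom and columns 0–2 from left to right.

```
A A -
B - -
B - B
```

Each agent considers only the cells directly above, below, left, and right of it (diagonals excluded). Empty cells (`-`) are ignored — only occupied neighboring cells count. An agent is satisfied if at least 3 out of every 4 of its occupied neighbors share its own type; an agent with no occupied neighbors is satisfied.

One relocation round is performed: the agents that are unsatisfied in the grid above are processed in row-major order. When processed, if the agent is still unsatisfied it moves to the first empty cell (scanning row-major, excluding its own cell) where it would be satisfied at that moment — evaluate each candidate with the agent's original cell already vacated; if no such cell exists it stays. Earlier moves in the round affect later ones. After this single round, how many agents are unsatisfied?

Initially unsatisfied (in order): (0,0), (1,0).
  (0,0) → (0,2).
  (1,0): now satisfied by earlier moves; stays.
Resulting grid:
- A A
B - -
B - B
All satisfied now.

0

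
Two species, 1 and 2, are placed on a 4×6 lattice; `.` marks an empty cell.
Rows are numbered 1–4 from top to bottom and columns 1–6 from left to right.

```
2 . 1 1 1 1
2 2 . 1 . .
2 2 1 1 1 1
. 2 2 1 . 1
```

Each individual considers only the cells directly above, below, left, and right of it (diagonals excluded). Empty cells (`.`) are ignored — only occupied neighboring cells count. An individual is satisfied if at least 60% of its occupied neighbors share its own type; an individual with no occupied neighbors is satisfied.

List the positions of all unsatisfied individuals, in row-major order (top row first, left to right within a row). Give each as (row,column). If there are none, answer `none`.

(3,3), (4,3), (4,4)

Row 1: (1,1)2 1/1 ✓ · (1,3)1 1/1 ✓ · (1,4)1 3/3 ✓ · (1,5)1 2/2 ✓ · (1,6)1 1/1 ✓
Row 2: (2,1)2 3/3 ✓ · (2,2)2 2/2 ✓ · (2,4)1 2/2 ✓
Row 3: (3,1)2 2/2 ✓ · (3,2)2 3/4 ✓ · (3,3)1 1/3 ✗ · (3,4)1 4/4 ✓ · (3,5)1 2/2 ✓ · (3,6)1 2/2 ✓
Row 4: (4,2)2 2/2 ✓ · (4,3)2 1/3 ✗ · (4,4)1 1/2 ✗ · (4,6)1 1/1 ✓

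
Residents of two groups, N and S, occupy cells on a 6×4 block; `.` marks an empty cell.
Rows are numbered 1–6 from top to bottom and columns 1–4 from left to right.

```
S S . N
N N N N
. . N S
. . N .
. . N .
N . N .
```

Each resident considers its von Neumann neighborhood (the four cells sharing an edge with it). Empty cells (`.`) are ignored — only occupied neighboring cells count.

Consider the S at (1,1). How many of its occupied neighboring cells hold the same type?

Occupied neighbors of (1,1): (2,1)=N, (1,2)=S.
Same type (S): 1 of 2.

1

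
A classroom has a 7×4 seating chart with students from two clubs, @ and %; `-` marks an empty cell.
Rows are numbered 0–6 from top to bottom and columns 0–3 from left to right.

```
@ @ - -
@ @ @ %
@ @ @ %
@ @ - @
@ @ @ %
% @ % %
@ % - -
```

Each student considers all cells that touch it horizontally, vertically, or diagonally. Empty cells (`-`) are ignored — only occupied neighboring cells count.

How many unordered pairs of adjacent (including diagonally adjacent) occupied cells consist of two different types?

Scan each occupied cell's neighbors to the right and below (and the two forward diagonals) so each pair is counted once.
Row 0: @(0,0)–@(0,1)= @(0,0)–@(1,0)= @(0,0)–@(1,1)= @(0,1)–@(1,1)= @(0,1)–@(1,2)= @(0,1)–@(1,0)=  → 0/6 unlike.
Row 1: @(1,0)–@(1,1)= @(1,0)–@(2,0)= @(1,0)–@(2,1)= @(1,1)–@(1,2)= @(1,1)–@(2,1)= @(1,1)–@(2,2)= @(1,1)–@(2,0)= @(1,2)–%(1,3)≠ @(1,2)–@(2,2)= @(1,2)–%(2,3)≠ @(1,2)–@(2,1)= %(1,3)–%(2,3)= %(1,3)–@(2,2)≠  → 3/13 unlike.
Row 2: @(2,0)–@(2,1)= @(2,0)–@(3,0)= @(2,0)–@(3,1)= @(2,1)–@(2,2)= @(2,1)–@(3,1)= @(2,1)–@(3,0)= @(2,2)–%(2,3)≠ @(2,2)–@(3,3)= @(2,2)–@(3,1)= %(2,3)–@(3,3)≠  → 2/10 unlike.
Row 3: @(3,0)–@(3,1)= @(3,0)–@(4,0)= @(3,0)–@(4,1)= @(3,1)–@(4,1)= @(3,1)–@(4,2)= @(3,1)–@(4,0)= @(3,3)–%(4,3)≠ @(3,3)–@(4,2)=  → 1/8 unlike.
Row 4: @(4,0)–@(4,1)= @(4,0)–%(5,0)≠ @(4,0)–@(5,1)= @(4,1)–@(4,2)= @(4,1)–@(5,1)= @(4,1)–%(5,2)≠ @(4,1)–%(5,0)≠ @(4,2)–%(4,3)≠ @(4,2)–%(5,2)≠ @(4,2)–%(5,3)≠ @(4,2)–@(5,1)= %(4,3)–%(5,3)= %(4,3)–%(5,2)=  → 6/13 unlike.
Row 5: %(5,0)–@(5,1)≠ %(5,0)–@(6,0)≠ %(5,0)–%(6,1)= @(5,1)–%(5,2)≠ @(5,1)–%(6,1)≠ @(5,1)–@(6,0)= %(5,2)–%(5,3)= %(5,2)–%(6,1)=  → 4/8 unlike.
Row 6: @(6,0)–%(6,1)≠  → 1/1 unlike.
Total adjacent occupied pairs: 59; unlike-type pairs: 17.

17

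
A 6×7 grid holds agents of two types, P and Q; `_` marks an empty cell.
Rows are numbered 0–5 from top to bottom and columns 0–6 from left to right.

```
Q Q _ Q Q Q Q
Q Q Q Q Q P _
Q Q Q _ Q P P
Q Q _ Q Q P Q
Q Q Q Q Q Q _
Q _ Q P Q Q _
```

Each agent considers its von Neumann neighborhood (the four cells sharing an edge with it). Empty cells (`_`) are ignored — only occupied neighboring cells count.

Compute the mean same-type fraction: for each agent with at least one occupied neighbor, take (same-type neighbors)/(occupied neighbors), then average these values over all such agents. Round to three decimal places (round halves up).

(0,0)Q 2/2
(0,1)Q 2/2
(0,3)Q 2/2
(0,4)Q 3/3
(0,5)Q 2/3
(0,6)Q 1/1
(1,0)Q 3/3
(1,1)Q 4/4
(1,2)Q 3/3
(1,3)Q 3/3
(1,4)Q 3/4
(1,5)P 1/3
(2,0)Q 3/3
(2,1)Q 4/4
(2,2)Q 2/2
(2,4)Q 2/3
(2,5)P 3/4
(2,6)P 1/2
(3,0)Q 3/3
(3,1)Q 3/3
(3,3)Q 2/2
(3,4)Q 3/4
(3,5)P 1/4
(3,6)Q 0/2
(4,0)Q 3/3
(4,1)Q 3/3
(4,2)Q 3/3
(4,3)Q 3/4
(4,4)Q 4/4
(4,5)Q 2/3
(5,0)Q 1/1
(5,2)Q 1/2
(5,3)P 0/3
(5,4)Q 2/3
(5,5)Q 2/2
Sum over 35 agents: 2/2 + 2/2 + 2/2 + 3/3 + 2/3 + 1/1 + 3/3 + 4/4 + 3/3 + 3/3 + 3/4 + 1/3 + 3/3 + 4/4 + 2/2 + 2/3 + 3/4 + 1/2 + 3/3 + 3/3 + 2/2 + 3/4 + 1/4 + 0/2 + 3/3 + 3/3 + 3/3 + 3/4 + 4/4 + 2/3 + 1/1 + 1/2 + 0/3 + 2/3 + 2/2 = 113/4; mean = 113/4 ÷ 35 = 113/140 = 0.807142… → 0.807.

0.807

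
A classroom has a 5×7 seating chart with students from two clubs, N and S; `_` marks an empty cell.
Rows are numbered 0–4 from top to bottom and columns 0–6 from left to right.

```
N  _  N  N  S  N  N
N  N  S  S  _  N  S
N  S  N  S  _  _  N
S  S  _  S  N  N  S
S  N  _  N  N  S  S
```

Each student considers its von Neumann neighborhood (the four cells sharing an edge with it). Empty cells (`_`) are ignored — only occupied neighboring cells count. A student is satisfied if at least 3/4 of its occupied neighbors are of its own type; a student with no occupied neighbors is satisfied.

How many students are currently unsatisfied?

Row 0: (0,0)N 1/1 ✓ · (0,2)N 1/2 ✗ · (0,3)N 1/3 ✗ · (0,4)S 0/2 ✗ · (0,5)N 2/3 ✗ · (0,6)N 1/2 ✗
Row 1: (1,0)N 3/3 ✓ · (1,1)N 1/3 ✗ · (1,2)S 1/4 ✗ · (1,3)S 2/3 ✗ · (1,5)N 1/2 ✗ · (1,6)S 0/3 ✗
Row 2: (2,0)N 1/3 ✗ · (2,1)S 1/4 ✗ · (2,2)N 0/3 ✗ · (2,3)S 2/3 ✗ · (2,6)N 0/2 ✗
Row 3: (3,0)S 2/3 ✗ · (3,1)S 2/3 ✗ · (3,3)S 1/3 ✗ · (3,4)N 2/3 ✗ · (3,5)N 1/3 ✗ · (3,6)S 1/3 ✗
Row 4: (4,0)S 1/2 ✗ · (4,1)N 0/2 ✗ · (4,3)N 1/2 ✗ · (4,4)N 2/3 ✗ · (4,5)S 1/3 ✗ · (4,6)S 2/2 ✓
Unsatisfied: (0,2), (0,3), (0,4), (0,5), (0,6), (1,1), (1,2), (1,3), (1,5), (1,6), (2,0), (2,1), (2,2), (2,3), (2,6), (3,0), (3,1), (3,3), (3,4), (3,5), (3,6), (4,0), (4,1), (4,3), (4,4), (4,5) — 26 in total.

26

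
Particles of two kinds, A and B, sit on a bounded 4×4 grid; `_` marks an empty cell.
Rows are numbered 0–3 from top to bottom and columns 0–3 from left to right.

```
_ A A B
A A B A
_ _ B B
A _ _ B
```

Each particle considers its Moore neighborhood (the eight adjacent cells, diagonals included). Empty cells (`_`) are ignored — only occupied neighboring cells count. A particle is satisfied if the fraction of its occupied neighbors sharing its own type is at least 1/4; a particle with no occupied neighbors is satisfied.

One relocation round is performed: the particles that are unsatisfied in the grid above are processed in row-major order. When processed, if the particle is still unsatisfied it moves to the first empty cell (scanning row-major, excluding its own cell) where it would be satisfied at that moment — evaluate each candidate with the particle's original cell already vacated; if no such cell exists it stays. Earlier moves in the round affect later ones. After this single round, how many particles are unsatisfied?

0

Initially unsatisfied (in order): (1,3).
  (1,3) → (0,0).
Resulting grid:
A A A B
A A B _
_ _ B B
A _ _ B
All satisfied now.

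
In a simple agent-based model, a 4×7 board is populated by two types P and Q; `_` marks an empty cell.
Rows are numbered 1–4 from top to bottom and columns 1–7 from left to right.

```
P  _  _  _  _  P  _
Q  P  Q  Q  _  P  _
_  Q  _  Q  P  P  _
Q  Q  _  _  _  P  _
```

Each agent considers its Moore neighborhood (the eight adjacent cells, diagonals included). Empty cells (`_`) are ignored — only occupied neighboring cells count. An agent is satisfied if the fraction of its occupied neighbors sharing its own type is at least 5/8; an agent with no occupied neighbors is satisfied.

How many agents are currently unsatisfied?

(1,1)P 1/2 not
(1,6)P 1/1 satisfied
(2,1)Q 1/3 not
(2,2)P 1/4 not
(2,3)Q 3/4 satisfied
(2,4)Q 2/3 satisfied
(2,6)P 3/3 satisfied
(3,2)Q 4/5 satisfied
(3,4)Q 2/3 satisfied
(3,5)P 3/5 not
(3,6)P 3/3 satisfied
(4,1)Q 2/2 satisfied
(4,2)Q 2/2 satisfied
(4,6)P 2/2 satisfied
Unsatisfied: (1,1), (2,1), (2,2), (3,5) — 4 in total.

4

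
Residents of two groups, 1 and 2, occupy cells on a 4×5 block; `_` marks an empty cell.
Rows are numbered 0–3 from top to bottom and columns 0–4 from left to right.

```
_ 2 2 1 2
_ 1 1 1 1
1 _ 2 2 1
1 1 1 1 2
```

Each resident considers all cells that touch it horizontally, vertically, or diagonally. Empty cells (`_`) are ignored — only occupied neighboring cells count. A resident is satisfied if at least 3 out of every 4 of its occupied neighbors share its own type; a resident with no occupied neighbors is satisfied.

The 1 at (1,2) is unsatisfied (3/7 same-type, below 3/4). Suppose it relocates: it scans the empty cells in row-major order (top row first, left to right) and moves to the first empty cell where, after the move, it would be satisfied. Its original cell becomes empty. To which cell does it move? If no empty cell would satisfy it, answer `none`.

Vacating (1,2). Empty cells in order:
  (0,0): 1/2 same-type → still unsatisfied.
  (1,0): 2/3 same-type → still unsatisfied.
  (2,1): 5/6 same-type → satisfied — stop here.

(2,1)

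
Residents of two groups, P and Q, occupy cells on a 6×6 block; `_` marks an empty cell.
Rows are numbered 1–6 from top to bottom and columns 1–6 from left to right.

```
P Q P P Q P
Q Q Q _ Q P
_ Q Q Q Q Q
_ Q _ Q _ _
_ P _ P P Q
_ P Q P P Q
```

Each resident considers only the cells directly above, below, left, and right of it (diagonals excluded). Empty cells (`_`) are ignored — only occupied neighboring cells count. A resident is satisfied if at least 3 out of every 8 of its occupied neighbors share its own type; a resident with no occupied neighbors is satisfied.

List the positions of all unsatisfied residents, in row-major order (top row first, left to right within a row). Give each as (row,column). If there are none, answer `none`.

(1,1), (1,2), (1,3), (1,5), (2,6), (6,3)

Row 1: (1,1)P 0/2 ✗ · (1,2)Q 1/3 ✗ · (1,3)P 1/3 ✗ · (1,4)P 1/2 ✓ · (1,5)Q 1/3 ✗ · (1,6)P 1/2 ✓
Row 2: (2,1)Q 1/2 ✓ · (2,2)Q 4/4 ✓ · (2,3)Q 2/3 ✓ · (2,5)Q 2/3 ✓ · (2,6)P 1/3 ✗
Row 3: (3,2)Q 3/3 ✓ · (3,3)Q 3/3 ✓ · (3,4)Q 3/3 ✓ · (3,5)Q 3/3 ✓ · (3,6)Q 1/2 ✓
Row 4: (4,2)Q 1/2 ✓ · (4,4)Q 1/2 ✓
Row 5: (5,2)P 1/2 ✓ · (5,4)P 2/3 ✓ · (5,5)P 2/3 ✓ · (5,6)Q 1/2 ✓
Row 6: (6,2)P 1/2 ✓ · (6,3)Q 0/2 ✗ · (6,4)P 2/3 ✓ · (6,5)P 2/3 ✓ · (6,6)Q 1/2 ✓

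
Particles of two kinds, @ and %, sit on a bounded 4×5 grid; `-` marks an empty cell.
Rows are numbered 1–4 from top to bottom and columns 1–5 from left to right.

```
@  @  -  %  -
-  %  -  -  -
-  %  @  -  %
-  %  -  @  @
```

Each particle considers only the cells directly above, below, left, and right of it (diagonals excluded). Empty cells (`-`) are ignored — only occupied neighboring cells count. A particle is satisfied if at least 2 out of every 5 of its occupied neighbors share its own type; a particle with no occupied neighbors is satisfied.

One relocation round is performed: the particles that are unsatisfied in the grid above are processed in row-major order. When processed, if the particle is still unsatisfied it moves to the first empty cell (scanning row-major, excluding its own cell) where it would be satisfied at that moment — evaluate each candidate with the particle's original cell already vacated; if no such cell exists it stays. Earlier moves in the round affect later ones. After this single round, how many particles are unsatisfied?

Initially unsatisfied (in order): (3,3), (3,5).
  (3,3) → (1,3).
  (3,5) → (1,5).
Resulting grid:
@ @ @ % %
- % - - -
- % - - -
- % - @ @
All satisfied now.

0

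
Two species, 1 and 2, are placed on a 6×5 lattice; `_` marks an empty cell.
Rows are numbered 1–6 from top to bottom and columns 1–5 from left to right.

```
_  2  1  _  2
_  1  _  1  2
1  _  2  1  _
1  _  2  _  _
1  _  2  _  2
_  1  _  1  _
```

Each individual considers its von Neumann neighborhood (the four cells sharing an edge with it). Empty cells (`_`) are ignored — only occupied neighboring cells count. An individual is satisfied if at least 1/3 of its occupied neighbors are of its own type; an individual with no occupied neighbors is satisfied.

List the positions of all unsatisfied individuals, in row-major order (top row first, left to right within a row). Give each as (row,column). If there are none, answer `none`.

(1,2)2 0/2 ✗
(1,3)1 0/1 ✗
(1,5)2 1/1 ✓
(2,2)1 0/1 ✗
(2,4)1 1/2 ✓
(2,5)2 1/2 ✓
(3,1)1 1/1 ✓
(3,3)2 1/2 ✓
(3,4)1 1/2 ✓
(4,1)1 2/2 ✓
(4,3)2 2/2 ✓
(5,1)1 1/1 ✓
(5,3)2 1/1 ✓
(5,5)2 0/0 ✓
(6,2)1 0/0 ✓
(6,4)1 0/0 ✓

(1,2), (1,3), (2,2)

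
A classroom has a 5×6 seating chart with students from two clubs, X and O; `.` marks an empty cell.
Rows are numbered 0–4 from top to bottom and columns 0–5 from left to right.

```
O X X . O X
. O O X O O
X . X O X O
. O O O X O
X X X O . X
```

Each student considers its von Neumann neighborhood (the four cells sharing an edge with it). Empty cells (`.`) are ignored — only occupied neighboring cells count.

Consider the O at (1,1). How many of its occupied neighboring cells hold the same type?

Occupied neighbors of (1,1): (0,1)=X, (1,2)=O.
Same type (O): 1 of 2.

1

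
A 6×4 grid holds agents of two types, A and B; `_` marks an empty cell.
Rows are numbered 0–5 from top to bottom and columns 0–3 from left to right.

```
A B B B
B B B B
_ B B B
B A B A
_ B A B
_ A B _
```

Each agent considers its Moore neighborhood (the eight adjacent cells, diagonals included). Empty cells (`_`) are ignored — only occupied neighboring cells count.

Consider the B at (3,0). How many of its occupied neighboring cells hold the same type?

2

Occupied neighbors of (3,0): (2,1)=B, (3,1)=A, (4,1)=B.
Same type (B): 2 of 3.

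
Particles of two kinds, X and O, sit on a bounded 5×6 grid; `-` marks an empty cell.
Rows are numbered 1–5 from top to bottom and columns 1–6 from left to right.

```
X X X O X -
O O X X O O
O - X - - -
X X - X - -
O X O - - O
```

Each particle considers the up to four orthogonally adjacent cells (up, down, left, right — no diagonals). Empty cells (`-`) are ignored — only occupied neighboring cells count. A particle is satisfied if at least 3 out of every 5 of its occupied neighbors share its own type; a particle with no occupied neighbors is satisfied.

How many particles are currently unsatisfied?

Row 1: (1,1)X 1/2 unhappy · (1,2)X 2/3 ok · (1,3)X 2/3 ok · (1,4)O 0/3 unhappy · (1,5)X 0/2 unhappy
Row 2: (2,1)O 2/3 ok · (2,2)O 1/3 unhappy · (2,3)X 3/4 ok · (2,4)X 1/3 unhappy · (2,5)O 1/3 unhappy · (2,6)O 1/1 ok
Row 3: (3,1)O 1/2 unhappy · (3,3)X 1/1 ok
Row 4: (4,1)X 1/3 unhappy · (4,2)X 2/2 ok · (4,4)X 0/0 ok
Row 5: (5,1)O 0/2 unhappy · (5,2)X 1/3 unhappy · (5,3)O 0/1 unhappy · (5,6)O 0/0 ok
Unsatisfied: (1,1), (1,4), (1,5), (2,2), (2,4), (2,5), (3,1), (4,1), (5,1), (5,2), (5,3) — 11 in total.

11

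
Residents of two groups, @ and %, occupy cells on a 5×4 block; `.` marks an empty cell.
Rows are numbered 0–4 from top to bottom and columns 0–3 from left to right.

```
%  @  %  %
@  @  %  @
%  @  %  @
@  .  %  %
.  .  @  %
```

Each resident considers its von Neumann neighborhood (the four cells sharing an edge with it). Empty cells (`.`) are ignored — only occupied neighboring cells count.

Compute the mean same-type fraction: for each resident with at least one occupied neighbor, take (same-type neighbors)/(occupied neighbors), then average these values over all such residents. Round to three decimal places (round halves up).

0.377

Row 0: (0,0)% 0/2 · (0,1)@ 1/3 · (0,2)% 2/3 · (0,3)% 1/2
Row 1: (1,0)@ 1/3 · (1,1)@ 3/4 · (1,2)% 2/4 · (1,3)@ 1/3
Row 2: (2,0)% 0/3 · (2,1)@ 1/3 · (2,2)% 2/4 · (2,3)@ 1/3
Row 3: (3,0)@ 0/1 · (3,2)% 2/3 · (3,3)% 2/3
Row 4: (4,2)@ 0/2 · (4,3)% 1/2
Sum over 17 residents: 0/2 + 1/3 + 2/3 + 1/2 + 1/3 + 3/4 + 2/4 + 1/3 + 0/3 + 1/3 + 2/4 + 1/3 + 0/1 + 2/3 + 2/3 + 0/2 + 1/2 = 77/12; mean = 77/12 ÷ 17 = 77/204 = 0.377450… → 0.377.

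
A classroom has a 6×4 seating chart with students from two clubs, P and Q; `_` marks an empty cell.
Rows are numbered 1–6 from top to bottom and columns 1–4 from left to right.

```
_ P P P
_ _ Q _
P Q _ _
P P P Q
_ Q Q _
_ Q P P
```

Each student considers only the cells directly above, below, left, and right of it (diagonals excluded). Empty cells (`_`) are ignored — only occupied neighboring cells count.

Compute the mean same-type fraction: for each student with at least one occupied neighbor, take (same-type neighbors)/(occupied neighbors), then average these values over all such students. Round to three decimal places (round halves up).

0.522

Row 1: (1,2)P 1/1 · (1,3)P 2/3 · (1,4)P 1/1
Row 2: (2,3)Q 0/1
Row 3: (3,1)P 1/2 · (3,2)Q 0/2
Row 4: (4,1)P 2/2 · (4,2)P 2/4 · (4,3)P 1/3 · (4,4)Q 0/1
Row 5: (5,2)Q 2/3 · (5,3)Q 1/3
Row 6: (6,2)Q 1/2 · (6,3)P 1/3 · (6,4)P 1/1
Sum over 15 students: 1/1 + 2/3 + 1/1 + 0/1 + 1/2 + 0/2 + 2/2 + 2/4 + 1/3 + 0/1 + 2/3 + 1/3 + 1/2 + 1/3 + 1/1 = 47/6; mean = 47/6 ÷ 15 = 47/90 = 0.522222… → 0.522.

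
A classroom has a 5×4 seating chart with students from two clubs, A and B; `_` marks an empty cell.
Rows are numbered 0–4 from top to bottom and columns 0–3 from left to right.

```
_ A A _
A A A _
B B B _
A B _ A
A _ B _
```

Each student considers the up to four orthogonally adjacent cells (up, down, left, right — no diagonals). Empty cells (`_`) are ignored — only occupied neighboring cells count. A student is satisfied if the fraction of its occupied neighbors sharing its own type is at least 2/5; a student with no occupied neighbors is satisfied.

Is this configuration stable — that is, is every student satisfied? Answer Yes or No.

No

(0,1)A 2/2 ✓
(0,2)A 2/2 ✓
(1,0)A 1/2 ✓
(1,1)A 3/4 ✓
(1,2)A 2/3 ✓
(2,0)B 1/3 ✗
(2,1)B 3/4 ✓
(2,2)B 1/2 ✓
(3,0)A 1/3 ✗
(3,1)B 1/2 ✓
(3,3)A 0/0 ✓
(4,0)A 1/1 ✓
(4,2)B 0/0 ✓
For instance (2,0) has only 1/3 same-type neighbors, below 2/5.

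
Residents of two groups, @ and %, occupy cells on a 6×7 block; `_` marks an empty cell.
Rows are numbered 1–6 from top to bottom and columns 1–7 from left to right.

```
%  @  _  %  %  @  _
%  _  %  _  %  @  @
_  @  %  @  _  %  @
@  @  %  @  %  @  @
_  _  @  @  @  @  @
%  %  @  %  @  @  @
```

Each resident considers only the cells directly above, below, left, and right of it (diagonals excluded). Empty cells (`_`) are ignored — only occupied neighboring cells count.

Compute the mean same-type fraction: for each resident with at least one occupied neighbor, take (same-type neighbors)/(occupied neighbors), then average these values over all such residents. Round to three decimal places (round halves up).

0.630

(1,1)% 1/2
(1,2)@ 0/1
(1,4)% 1/1
(1,5)% 2/3
(1,6)@ 1/2
(2,1)% 1/1
(2,3)% 1/1
(2,5)% 1/2
(2,6)@ 2/4
(2,7)@ 2/2
(3,2)@ 1/2
(3,3)% 2/4
(3,4)@ 1/2
(3,6)% 0/3
(3,7)@ 2/3
(4,1)@ 1/1
(4,2)@ 2/3
(4,3)% 1/4
(4,4)@ 2/4
(4,5)% 0/3
(4,6)@ 2/4
(4,7)@ 3/3
(5,3)@ 2/3
(5,4)@ 3/4
(5,5)@ 3/4
(5,6)@ 4/4
(5,7)@ 3/3
(6,1)% 1/1
(6,2)% 1/2
(6,3)@ 1/3
(6,4)% 0/3
(6,5)@ 2/3
(6,6)@ 3/3
(6,7)@ 2/2
Sum over 34 residents: 1/2 + 0/1 + 1/1 + 2/3 + 1/2 + 1/1 + 1/1 + 1/2 + 2/4 + 2/2 + 1/2 + 2/4 + 1/2 + 0/3 + 2/3 + 1/1 + 2/3 + 1/4 + 2/4 + 0/3 + 2/4 + 3/3 + 2/3 + 3/4 + 3/4 + 4/4 + 3/3 + 1/1 + 1/2 + 1/3 + 0/3 + 2/3 + 3/3 + 2/2 = 257/12; mean = 257/12 ÷ 34 = 257/408 = 0.629901… → 0.630.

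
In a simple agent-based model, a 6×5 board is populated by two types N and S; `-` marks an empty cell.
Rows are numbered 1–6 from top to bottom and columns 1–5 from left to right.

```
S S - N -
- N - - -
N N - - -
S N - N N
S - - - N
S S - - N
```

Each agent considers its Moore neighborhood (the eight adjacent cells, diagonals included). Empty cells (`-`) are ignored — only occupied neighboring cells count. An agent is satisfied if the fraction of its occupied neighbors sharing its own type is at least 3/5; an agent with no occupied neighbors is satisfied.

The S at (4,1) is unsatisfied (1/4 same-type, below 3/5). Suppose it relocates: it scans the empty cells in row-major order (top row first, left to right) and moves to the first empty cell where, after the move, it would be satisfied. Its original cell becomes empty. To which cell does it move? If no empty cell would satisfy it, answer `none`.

Vacating (4,1). Empty cells in order:
  (1,3): 1/3 same-type → still unsatisfied.
  (1,5): 0/1 same-type → still unsatisfied.
  (2,1): 2/5 same-type → still unsatisfied.
  (2,3): 1/4 same-type → still unsatisfied.
  (2,4): 0/1 same-type → still unsatisfied.
  (2,5): 0/1 same-type → still unsatisfied.
  (3,3): 0/4 same-type → still unsatisfied.
  (3,4): 0/2 same-type → still unsatisfied.
  (3,5): 0/2 same-type → still unsatisfied.
  (4,3): 0/3 same-type → still unsatisfied.
  (5,2): 3/4 same-type → satisfied — stop here.

(5,2)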